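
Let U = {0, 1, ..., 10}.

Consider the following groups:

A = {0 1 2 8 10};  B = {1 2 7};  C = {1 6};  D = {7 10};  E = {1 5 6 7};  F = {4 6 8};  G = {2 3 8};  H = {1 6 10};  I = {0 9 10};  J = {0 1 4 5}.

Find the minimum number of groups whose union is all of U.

4

E and F and G and I together: E ∪ F ∪ G ∪ I = {0, 1, 2, 3, 4, 5, 6, 7, 8, 9, 10} — every point is covered.
No 3 of the 10 groups cover everything (all 120 combinations miss at least one point), so 4 is optimal.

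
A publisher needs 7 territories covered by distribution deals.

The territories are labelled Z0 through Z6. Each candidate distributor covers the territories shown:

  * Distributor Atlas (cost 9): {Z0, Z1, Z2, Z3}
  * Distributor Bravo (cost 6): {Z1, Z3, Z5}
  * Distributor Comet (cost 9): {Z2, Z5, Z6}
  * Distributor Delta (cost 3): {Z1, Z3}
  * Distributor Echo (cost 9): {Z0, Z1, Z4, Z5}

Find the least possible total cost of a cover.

21

Comet, Delta, Echo together cover every territory (Comet ∪ Delta ∪ Echo = {Z0, Z1, Z2, Z3, Z4, Z5, Z6}); total cost 9 + 3 + 9 = 21.
No covering selection has total cost below 21.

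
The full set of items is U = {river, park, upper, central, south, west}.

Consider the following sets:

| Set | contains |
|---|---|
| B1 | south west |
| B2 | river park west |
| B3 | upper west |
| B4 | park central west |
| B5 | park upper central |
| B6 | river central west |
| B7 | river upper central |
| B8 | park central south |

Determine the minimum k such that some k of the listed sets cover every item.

3

Take {B6, B7, B8}. Their union is {river, park, upper, central, south, west}, which is all 6 items.
No 2 of the 8 sets cover everything (all 28 combinations miss at least one item), so 3 is optimal.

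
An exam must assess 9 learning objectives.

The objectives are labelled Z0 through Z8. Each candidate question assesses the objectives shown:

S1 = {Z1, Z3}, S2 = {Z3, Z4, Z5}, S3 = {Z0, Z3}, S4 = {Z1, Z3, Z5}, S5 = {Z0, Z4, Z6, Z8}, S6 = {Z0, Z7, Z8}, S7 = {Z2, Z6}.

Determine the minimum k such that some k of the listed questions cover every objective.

4

S2 and S4 and S6 and S7 together: S2 ∪ S4 ∪ S6 ∪ S7 = {Z0, Z1, Z2, Z3, Z4, Z5, Z6, Z7, Z8} — every objective is covered.
Only S7 contains Z2, so S7 is forced; the remaining 7 objectives need at least 3 more questions (each remaining question adds at most 3) — so at least 4 questions are needed, and 4 is optimal.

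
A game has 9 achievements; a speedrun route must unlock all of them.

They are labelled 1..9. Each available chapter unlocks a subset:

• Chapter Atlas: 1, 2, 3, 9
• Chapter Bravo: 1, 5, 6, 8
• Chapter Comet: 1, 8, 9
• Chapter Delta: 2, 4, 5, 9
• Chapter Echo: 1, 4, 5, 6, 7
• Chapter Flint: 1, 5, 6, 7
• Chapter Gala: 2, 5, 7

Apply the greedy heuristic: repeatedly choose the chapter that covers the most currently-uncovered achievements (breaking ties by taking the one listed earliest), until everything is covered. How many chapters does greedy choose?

Greedy: pick Echo (covers 5 new) → pick Atlas (covers 3 new) → pick Bravo (covers 1 new). Total picks: 3.

3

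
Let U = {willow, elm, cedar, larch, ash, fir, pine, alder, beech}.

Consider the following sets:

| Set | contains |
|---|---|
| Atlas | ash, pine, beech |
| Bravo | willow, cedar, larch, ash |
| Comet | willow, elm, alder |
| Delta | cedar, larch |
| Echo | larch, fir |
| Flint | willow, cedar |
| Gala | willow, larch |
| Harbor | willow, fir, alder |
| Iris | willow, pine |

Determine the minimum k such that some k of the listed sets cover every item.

Atlas and Bravo and Comet and Harbor together: Atlas ∪ Bravo ∪ Comet ∪ Harbor = {willow, elm, cedar, larch, ash, fir, pine, alder, beech} — every item is covered.
No 3 of the 9 sets cover everything (all 84 combinations miss at least one item), so 4 is optimal.

4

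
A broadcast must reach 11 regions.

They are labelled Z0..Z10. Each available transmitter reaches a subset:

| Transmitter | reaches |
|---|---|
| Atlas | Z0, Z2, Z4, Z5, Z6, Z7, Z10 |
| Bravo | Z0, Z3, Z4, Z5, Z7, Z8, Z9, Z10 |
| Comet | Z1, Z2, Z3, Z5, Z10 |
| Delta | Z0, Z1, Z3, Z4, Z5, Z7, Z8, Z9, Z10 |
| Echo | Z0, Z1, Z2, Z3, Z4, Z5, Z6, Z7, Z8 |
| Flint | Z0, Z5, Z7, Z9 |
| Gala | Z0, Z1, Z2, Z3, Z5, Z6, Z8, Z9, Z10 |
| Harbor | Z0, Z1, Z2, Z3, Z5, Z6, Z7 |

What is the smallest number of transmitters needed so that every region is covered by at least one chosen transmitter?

2

Atlas and Delta together: Atlas ∪ Delta = {Z0, Z1, Z2, Z3, Z4, Z5, Z6, Z7, Z8, Z9, Z10} — every region is covered.
No single transmitter has all 11 regions (the largest, Delta, has 9), so 2 is optimal.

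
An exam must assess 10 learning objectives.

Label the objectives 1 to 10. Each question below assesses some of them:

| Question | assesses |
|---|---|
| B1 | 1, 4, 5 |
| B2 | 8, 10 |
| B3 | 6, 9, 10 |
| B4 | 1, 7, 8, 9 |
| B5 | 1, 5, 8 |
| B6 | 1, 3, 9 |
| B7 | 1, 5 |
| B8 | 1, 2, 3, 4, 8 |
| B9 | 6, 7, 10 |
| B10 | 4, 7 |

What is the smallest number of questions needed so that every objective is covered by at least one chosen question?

4

Take {B4, B5, B8, B9}. Their union is {1, 2, 3, 4, 5, 6, 7, 8, 9, 10}, which is all 10 objectives.
No 3 of the 10 questions cover everything (all 120 combinations miss at least one objective), so 4 is optimal.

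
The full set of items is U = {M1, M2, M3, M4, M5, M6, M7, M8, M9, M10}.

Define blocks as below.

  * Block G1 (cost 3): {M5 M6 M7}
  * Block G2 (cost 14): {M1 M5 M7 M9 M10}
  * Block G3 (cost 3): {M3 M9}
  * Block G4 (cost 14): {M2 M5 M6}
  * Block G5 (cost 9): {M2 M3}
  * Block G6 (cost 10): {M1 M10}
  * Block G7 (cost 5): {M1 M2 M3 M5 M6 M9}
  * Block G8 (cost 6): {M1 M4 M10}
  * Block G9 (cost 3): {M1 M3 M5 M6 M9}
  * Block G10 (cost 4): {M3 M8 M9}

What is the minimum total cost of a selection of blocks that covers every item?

18

G1, G7, G8, G10 together cover every item (G1 ∪ G7 ∪ G8 ∪ G10 = {M1, M2, M3, M4, M5, M6, M7, M8, M9, M10}); total cost 3 + 5 + 6 + 4 = 18.
The greedy pick G9, G1, G8, G10, G7 costs 21; no covering selection beats 18.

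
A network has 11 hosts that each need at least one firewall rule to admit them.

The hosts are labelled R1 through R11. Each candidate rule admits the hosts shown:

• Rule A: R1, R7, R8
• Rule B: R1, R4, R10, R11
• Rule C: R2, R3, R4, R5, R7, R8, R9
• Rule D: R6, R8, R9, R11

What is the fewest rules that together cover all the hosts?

3

Take {B, C, D}. Their union is {R1, R2, R3, R4, R5, R6, R7, R8, R9, R10, R11}, which is all 11 hosts.
Only C contains R2, so C is forced; the remaining 4 hosts need at least 2 more rules (each remaining rule adds at most 3) — so at least 3 rules are needed, and 3 is optimal.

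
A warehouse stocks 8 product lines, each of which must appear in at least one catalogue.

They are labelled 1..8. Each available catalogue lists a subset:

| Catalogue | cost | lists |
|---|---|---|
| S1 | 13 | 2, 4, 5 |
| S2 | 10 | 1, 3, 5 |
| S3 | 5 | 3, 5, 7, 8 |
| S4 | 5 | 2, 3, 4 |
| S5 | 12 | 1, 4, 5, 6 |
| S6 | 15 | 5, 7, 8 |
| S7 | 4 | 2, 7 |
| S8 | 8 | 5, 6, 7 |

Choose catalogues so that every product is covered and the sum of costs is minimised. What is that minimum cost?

S3, S5, S7 together cover every product (S3 ∪ S5 ∪ S7 = {1, 2, 3, 4, 5, 6, 7, 8}); total cost 5 + 12 + 4 = 21.
The greedy pick S3, S4, S5 costs 22; no covering selection beats 21.

21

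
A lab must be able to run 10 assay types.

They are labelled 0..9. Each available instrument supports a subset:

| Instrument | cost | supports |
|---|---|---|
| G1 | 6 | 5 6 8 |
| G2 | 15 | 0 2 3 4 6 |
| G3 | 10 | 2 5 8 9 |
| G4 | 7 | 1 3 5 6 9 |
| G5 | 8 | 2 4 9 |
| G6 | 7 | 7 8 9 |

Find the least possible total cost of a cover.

29

G2, G4, G6 together cover every assay (G2 ∪ G4 ∪ G6 = {0, 1, 2, 3, 4, 5, 6, 7, 8, 9}); total cost 15 + 7 + 7 = 29.
The greedy pick G4, G6, G5, G2 costs 37; no covering selection beats 29.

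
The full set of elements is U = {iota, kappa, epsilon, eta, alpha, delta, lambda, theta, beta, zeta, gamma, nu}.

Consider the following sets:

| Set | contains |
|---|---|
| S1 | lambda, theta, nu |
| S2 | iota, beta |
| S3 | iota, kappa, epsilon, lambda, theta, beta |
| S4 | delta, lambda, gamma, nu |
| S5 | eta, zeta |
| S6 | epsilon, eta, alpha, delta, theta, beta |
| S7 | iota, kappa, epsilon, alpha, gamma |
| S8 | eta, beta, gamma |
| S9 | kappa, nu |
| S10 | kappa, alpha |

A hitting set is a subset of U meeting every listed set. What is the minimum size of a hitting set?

The 4 elements {iota, eta, alpha, nu} hit every set.
The sets S1, S2, S5, S10 are pairwise disjoint, so any hitting set needs a separate element for each — at least 4. Hence 4 is optimal.

4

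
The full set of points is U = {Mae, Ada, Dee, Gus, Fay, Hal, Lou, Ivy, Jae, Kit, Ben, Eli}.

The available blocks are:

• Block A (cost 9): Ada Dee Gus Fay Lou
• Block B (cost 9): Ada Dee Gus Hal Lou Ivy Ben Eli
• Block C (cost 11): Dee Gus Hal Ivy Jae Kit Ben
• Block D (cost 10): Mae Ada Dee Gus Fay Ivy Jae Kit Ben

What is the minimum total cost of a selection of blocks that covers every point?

B, D together cover every point (B ∪ D = {Mae, Ada, Dee, Gus, Fay, Hal, Lou, Ivy, Jae, Kit, Ben, Eli}); total cost 9 + 10 = 19.
No covering selection has total cost below 19.

19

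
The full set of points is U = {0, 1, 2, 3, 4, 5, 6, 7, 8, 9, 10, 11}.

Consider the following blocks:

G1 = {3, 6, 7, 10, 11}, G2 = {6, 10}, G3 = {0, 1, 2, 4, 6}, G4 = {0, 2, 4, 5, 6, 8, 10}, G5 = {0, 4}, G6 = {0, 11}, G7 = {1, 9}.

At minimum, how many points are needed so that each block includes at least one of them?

The 3 points {0, 9, 10} hit every block.
The blocks G1, G5, G7 are pairwise disjoint, so any hitting set needs a separate point for each — at least 3. Hence 3 is optimal.

3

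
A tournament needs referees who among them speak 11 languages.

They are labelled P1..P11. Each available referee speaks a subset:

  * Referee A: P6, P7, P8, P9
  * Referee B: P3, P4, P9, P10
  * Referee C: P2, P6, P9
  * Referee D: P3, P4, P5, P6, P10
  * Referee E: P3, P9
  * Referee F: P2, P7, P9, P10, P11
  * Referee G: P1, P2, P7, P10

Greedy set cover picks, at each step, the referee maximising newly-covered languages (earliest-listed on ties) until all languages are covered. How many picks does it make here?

Greedy: pick D (covers 5 new) → pick F (covers 4 new) → pick A (covers 1 new) → pick G (covers 1 new). Total picks: 4.

4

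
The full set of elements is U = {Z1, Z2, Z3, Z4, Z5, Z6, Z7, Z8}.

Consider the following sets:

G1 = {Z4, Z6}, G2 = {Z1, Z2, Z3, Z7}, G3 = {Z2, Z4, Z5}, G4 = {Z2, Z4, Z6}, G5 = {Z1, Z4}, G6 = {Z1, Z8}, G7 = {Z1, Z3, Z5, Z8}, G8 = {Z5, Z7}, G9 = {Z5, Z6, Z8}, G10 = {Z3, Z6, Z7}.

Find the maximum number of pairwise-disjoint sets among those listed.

3

G4, G6, G8 are pairwise disjoint (G4={Z2,Z4,Z6}; G6={Z1,Z8}; G8={Z5,Z7}).
Every remaining set overlaps one of these, and no 4 of the listed sets are pairwise disjoint, so 3 is the maximum.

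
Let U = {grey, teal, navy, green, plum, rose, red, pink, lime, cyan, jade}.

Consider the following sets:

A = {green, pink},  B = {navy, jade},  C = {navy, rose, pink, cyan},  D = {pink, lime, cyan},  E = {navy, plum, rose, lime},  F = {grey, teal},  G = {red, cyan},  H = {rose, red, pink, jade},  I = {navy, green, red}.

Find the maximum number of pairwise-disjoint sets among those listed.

4

A, B, F, G are pairwise disjoint (A={green,pink}; B={navy,jade}; F={grey,teal}; G={red,cyan}).
Every remaining set overlaps one of these, and no 5 of the listed sets are pairwise disjoint, so 4 is the maximum.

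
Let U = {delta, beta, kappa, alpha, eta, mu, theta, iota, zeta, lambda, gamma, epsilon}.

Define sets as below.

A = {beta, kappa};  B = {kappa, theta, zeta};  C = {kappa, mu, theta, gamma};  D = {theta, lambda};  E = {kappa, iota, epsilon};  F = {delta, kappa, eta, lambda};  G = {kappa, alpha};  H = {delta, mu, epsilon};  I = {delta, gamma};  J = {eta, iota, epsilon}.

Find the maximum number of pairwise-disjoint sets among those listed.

A, D, I, J are pairwise disjoint (A={beta,kappa}; D={theta,lambda}; I={delta,gamma}; J={eta,iota,epsilon}).
Every remaining set overlaps one of these, and no 5 of the listed sets are pairwise disjoint, so 4 is the maximum.

4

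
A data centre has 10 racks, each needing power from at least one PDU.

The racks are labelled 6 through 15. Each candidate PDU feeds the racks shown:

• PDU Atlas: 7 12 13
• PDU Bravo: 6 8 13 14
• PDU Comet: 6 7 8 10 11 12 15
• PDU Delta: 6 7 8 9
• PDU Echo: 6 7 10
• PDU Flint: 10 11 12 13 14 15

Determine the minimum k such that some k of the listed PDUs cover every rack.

Take {Delta, Flint}. Their union is {6, 7, 8, 9, 10, 11, 12, 13, 14, 15}, which is all 10 racks.
No single PDU has all 10 racks (the largest, Comet, has 7), so 2 is optimal.

2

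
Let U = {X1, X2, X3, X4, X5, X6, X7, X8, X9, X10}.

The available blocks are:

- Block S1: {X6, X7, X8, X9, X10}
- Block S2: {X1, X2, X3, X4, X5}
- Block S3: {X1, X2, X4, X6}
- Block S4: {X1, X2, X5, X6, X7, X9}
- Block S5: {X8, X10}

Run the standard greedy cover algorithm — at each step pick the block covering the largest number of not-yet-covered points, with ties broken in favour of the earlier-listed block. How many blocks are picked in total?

3

Greedy: pick S4 (covers 6 new) → pick S1 (covers 2 new) → pick S2 (covers 2 new). Total picks: 3.
(The true minimum cover uses only 2 blocks, so greedy is not optimal here.)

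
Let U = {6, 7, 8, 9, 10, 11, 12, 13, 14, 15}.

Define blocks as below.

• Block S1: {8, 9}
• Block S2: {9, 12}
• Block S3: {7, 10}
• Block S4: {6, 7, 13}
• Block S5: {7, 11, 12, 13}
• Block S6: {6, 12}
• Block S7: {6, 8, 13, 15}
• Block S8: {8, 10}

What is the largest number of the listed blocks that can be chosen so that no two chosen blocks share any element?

3

S1, S3, S6 are pairwise disjoint (S1={8,9}; S3={7,10}; S6={6,12}).
Every remaining block overlaps one of these, and no 4 of the listed blocks are pairwise disjoint, so 3 is the maximum.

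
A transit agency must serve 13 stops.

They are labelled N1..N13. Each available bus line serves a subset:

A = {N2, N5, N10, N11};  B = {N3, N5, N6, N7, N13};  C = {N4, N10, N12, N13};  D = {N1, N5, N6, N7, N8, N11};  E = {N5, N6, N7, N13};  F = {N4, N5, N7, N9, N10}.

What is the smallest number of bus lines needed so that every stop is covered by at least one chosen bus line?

Take {A, B, C, D, F}. Their union is {N1, N2, N3, N4, N5, N6, N7, N8, N9, N10, N11, N12, N13}, which is all 13 stops.
No 4 of the 6 bus lines cover everything (all 15 combinations miss at least one stop), so 5 is optimal.

5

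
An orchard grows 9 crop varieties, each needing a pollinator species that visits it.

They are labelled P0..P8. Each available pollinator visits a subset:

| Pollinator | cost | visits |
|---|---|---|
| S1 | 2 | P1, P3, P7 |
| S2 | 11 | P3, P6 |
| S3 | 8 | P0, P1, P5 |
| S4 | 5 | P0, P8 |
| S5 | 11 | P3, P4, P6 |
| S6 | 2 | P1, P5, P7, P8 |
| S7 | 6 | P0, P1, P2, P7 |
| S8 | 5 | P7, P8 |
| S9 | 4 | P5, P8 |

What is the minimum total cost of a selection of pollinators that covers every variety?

S5, S6, S7 together cover every variety (S5 ∪ S6 ∪ S7 = {P0, P1, P2, P3, P4, P5, P6, P7, P8}); total cost 11 + 2 + 6 = 19.
The greedy pick S6, S1, S7, S5 costs 21; no covering selection beats 19.

19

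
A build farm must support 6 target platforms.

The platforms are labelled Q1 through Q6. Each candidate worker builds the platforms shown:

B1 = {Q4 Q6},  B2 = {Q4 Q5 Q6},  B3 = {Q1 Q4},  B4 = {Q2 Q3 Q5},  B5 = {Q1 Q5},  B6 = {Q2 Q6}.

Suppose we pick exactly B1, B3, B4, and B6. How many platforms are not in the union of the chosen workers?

0

Union of B1, B3, B4, B6 = {Q1, Q2, Q3, Q4, Q5, Q6} — that's every platform, so 0 are uncovered.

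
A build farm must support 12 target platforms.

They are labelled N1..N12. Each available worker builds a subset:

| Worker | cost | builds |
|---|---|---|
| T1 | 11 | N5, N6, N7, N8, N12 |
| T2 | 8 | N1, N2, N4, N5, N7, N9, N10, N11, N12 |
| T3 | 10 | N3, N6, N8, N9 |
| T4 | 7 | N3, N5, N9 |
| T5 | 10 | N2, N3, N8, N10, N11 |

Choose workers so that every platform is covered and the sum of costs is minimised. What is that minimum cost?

18

T2, T3 together cover every platform (T2 ∪ T3 = {N1, N2, N3, N4, N5, N6, N7, N8, N9, N10, N11, N12}); total cost 8 + 10 = 18.
No covering selection has total cost below 18.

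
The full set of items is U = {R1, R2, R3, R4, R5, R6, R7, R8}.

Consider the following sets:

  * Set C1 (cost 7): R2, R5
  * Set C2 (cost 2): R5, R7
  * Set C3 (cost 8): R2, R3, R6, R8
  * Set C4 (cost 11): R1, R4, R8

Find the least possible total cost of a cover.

C2, C3, C4 together cover every item (C2 ∪ C3 ∪ C4 = {R1, R2, R3, R4, R5, R6, R7, R8}); total cost 2 + 8 + 11 = 21.
No covering selection has total cost below 21.

21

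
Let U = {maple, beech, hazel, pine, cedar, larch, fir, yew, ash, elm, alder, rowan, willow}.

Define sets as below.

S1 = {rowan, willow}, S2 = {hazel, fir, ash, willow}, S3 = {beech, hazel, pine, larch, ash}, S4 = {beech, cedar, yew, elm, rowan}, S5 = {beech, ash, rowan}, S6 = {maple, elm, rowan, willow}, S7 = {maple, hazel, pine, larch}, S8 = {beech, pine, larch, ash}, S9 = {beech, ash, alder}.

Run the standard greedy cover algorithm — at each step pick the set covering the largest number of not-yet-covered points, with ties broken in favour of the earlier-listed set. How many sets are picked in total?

Greedy: pick S3 (covers 5 new) → pick S4 (covers 4 new) → pick S2 (covers 2 new) → pick S6 (covers 1 new) → pick S9 (covers 1 new). Total picks: 5.
(The true minimum cover uses only 4 sets, so greedy is not optimal here.)

5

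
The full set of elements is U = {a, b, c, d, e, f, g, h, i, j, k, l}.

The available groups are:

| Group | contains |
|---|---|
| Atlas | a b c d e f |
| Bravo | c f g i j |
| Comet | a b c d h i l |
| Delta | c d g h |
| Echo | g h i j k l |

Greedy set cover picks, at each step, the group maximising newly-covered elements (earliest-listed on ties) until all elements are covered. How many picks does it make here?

Greedy: pick Comet (covers 7 new) → pick Bravo (covers 3 new) → pick Atlas (covers 1 new) → pick Echo (covers 1 new). Total picks: 4.
(The true minimum cover uses only 2 groups, so greedy is not optimal here.)

4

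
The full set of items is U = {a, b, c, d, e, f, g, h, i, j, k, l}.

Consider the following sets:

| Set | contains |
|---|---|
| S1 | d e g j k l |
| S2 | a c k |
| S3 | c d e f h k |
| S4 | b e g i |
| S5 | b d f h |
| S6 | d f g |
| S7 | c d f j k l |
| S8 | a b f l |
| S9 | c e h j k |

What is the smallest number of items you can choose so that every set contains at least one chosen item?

T = {c, e, f} meets every set (each contains at least one member of T), and |T| = 3.
No choice of 2 items meets every set, so 3 is the minimum.

3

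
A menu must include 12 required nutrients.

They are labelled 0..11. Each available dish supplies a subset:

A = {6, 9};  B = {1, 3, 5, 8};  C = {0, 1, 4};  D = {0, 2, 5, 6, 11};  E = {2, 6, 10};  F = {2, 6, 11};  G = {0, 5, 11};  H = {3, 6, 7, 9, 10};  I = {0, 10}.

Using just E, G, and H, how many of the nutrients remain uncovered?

Union of E, G, H = {0, 2, 3, 5, 6, 7, 9, 10, 11}.
Not covered: 1, 4, 8 — 3 nutrients.

3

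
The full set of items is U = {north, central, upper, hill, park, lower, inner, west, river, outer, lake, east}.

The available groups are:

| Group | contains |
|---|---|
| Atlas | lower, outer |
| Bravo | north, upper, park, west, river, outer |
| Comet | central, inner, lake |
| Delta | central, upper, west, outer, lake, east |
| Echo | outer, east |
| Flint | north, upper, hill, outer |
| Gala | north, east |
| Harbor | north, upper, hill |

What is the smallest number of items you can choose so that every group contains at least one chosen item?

Take H = {north, inner, outer}. Each listed group contains at least one of these, so H is a hitting set of size 3.
The groups Atlas, Comet, Gala are pairwise disjoint, so any hitting set needs a separate item for each — at least 3. Hence 3 is optimal.

3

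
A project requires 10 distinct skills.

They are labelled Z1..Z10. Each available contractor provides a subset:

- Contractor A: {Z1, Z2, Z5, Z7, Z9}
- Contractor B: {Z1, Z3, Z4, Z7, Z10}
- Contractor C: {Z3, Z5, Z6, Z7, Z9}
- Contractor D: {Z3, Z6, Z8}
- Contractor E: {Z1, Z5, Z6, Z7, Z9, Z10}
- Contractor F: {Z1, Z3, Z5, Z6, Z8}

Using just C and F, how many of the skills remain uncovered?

Union of C, F = {Z1, Z3, Z5, Z6, Z7, Z8, Z9}.
Not covered: Z2, Z4, Z10 — 3 skills.

3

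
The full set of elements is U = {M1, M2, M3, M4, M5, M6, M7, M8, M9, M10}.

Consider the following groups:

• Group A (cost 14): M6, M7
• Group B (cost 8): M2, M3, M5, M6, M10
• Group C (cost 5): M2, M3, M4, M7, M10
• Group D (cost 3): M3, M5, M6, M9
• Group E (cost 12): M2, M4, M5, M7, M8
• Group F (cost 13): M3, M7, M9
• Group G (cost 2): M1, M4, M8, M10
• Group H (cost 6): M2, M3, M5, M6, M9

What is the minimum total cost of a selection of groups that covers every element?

10

C, D, G together cover every element (C ∪ D ∪ G = {M1, M2, M3, M4, M5, M6, M7, M8, M9, M10}); total cost 5 + 3 + 2 = 10.
No covering selection has total cost below 10.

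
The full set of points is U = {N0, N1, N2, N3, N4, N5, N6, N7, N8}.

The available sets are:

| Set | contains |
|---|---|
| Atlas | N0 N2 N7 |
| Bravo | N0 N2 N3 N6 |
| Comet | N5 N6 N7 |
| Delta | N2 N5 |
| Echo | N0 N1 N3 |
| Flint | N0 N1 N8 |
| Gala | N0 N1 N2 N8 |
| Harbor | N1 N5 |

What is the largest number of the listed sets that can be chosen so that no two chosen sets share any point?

Comet, Echo are pairwise disjoint (Comet={N5,N6,N7}; Echo={N0,N1,N3}).
Every remaining set overlaps one of these, and no 3 of the listed sets are pairwise disjoint, so 2 is the maximum.

2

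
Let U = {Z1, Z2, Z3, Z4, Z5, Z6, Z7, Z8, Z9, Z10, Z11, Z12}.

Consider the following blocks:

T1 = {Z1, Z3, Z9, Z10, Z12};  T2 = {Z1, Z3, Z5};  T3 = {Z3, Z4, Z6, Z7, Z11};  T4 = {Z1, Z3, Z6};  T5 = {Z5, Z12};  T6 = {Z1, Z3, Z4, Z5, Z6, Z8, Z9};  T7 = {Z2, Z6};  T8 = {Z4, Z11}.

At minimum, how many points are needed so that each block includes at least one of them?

4

H = {Z5, Z6, Z9, Z11} meets every block (each contains at least one member of H), and |H| = 4.
No choice of 3 points meets every block, so 4 is the minimum.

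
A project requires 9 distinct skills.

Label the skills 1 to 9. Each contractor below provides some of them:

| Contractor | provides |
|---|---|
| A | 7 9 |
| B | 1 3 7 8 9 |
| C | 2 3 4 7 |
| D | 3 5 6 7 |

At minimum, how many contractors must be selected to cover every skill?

Take {B, C, D}. Their union is {1, 2, 3, 4, 5, 6, 7, 8, 9}, which is all 9 skills.
Only B contains 1, so B is forced; the remaining 4 skills need at least 2 more contractors (each remaining contractor adds at most 2) — so at least 3 contractors are needed, and 3 is optimal.

3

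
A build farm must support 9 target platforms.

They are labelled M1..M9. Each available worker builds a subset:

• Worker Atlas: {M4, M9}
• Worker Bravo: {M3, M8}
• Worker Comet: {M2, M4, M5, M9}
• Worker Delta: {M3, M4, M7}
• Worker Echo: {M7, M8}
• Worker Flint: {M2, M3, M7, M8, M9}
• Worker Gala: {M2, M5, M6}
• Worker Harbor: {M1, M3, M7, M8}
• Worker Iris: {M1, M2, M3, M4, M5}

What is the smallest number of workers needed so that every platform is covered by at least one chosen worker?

3

Atlas and Gala and Harbor together: Atlas ∪ Gala ∪ Harbor = {M1, M2, M3, M4, M5, M6, M7, M8, M9} — every platform is covered.
Only Gala contains M6, so Gala is forced; the remaining 6 platforms need at least 2 more workers (each remaining worker adds at most 4) — so at least 3 workers are needed, and 3 is optimal.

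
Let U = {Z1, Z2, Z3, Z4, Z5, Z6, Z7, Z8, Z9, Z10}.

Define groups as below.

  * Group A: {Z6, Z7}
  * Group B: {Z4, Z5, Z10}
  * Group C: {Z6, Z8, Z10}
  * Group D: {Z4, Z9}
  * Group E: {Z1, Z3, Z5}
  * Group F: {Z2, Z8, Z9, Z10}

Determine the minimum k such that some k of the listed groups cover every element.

4

A and B and E and F together: A ∪ B ∪ E ∪ F = {Z1, Z2, Z3, Z4, Z5, Z6, Z7, Z8, Z9, Z10} — every element is covered.
No 3 of the 6 groups cover everything (all 20 combinations miss at least one element), so 4 is optimal.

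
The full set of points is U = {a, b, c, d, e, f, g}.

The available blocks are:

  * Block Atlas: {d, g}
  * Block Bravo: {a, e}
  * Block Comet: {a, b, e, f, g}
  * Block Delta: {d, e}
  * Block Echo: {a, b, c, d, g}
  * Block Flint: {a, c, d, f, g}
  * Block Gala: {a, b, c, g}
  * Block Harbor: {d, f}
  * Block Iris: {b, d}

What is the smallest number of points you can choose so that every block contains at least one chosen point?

H = {a, d} meets every block (each contains at least one member of H), and |H| = 2.
The blocks Bravo, Harbor are pairwise disjoint, so any hitting set needs a separate point for each — at least 2. Hence 2 is optimal.

2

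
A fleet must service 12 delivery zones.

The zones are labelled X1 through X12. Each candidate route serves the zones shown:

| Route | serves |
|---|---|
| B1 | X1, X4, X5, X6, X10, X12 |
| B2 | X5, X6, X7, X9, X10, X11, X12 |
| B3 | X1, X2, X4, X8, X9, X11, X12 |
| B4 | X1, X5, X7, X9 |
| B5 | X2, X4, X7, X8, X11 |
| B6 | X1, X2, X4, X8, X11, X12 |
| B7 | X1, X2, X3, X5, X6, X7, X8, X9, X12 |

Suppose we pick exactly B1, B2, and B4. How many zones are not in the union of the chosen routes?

3

Union of B1, B2, B4 = {X1, X4, X5, X6, X7, X9, X10, X11, X12}.
Not covered: X2, X3, X8 — 3 zones.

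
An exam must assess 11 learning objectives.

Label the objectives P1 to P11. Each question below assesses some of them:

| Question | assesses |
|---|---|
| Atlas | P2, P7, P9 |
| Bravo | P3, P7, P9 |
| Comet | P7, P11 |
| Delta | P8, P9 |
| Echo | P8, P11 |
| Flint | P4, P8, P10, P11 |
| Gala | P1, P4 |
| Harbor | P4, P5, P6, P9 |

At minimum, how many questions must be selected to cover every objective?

Take {Atlas, Bravo, Flint, Gala, Harbor}. Their union is {P1, P2, P3, P4, P5, P6, P7, P8, P9, P10, P11}, which is all 11 objectives.
No 4 of the 8 questions cover everything (all 70 combinations miss at least one objective), so 5 is optimal.

5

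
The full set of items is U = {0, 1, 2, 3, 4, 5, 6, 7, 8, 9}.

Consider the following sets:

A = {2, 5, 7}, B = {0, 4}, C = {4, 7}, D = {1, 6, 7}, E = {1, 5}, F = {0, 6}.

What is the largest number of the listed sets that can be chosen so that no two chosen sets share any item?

3

C, E, F are pairwise disjoint (C={4,7}; E={1,5}; F={0,6}).
Every remaining set overlaps one of these, and no 4 of the listed sets are pairwise disjoint, so 3 is the maximum.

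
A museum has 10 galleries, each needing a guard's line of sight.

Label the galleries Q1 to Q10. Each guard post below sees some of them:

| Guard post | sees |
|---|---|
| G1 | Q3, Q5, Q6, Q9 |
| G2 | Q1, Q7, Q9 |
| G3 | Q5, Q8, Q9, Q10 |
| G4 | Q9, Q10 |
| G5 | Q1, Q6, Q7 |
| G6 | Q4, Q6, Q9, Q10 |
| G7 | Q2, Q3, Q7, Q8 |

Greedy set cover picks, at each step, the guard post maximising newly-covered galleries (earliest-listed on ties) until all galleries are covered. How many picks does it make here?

4

Greedy: pick G1 (covers 4 new) → pick G7 (covers 3 new) → pick G6 (covers 2 new) → pick G2 (covers 1 new). Total picks: 4.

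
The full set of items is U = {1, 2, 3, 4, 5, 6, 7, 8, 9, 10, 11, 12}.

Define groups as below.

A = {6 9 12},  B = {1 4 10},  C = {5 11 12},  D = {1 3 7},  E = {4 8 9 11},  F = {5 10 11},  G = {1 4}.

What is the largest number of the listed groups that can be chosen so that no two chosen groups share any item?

A, D, F are pairwise disjoint (A={6,9,12}; D={1,3,7}; F={5,10,11}).
Every remaining group overlaps one of these, and no 4 of the listed groups are pairwise disjoint, so 3 is the maximum.

3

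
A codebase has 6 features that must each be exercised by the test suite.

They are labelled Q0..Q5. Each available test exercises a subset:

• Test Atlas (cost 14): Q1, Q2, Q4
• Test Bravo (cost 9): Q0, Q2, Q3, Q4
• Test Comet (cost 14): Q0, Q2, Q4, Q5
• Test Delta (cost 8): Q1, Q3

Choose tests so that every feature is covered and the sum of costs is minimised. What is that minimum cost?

22

Comet, Delta together cover every feature (Comet ∪ Delta = {Q0, Q1, Q2, Q3, Q4, Q5}); total cost 14 + 8 = 22.
The greedy pick Bravo, Delta, Comet costs 31; no covering selection beats 22.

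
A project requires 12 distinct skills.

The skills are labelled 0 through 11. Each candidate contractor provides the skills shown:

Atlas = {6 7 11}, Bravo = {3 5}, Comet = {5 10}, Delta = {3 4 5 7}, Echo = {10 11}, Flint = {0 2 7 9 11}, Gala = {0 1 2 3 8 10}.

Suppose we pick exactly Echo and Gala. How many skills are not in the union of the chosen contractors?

5

Union of Echo, Gala = {0, 1, 2, 3, 8, 10, 11}.
Not covered: 4, 5, 6, 7, 9 — 5 skills.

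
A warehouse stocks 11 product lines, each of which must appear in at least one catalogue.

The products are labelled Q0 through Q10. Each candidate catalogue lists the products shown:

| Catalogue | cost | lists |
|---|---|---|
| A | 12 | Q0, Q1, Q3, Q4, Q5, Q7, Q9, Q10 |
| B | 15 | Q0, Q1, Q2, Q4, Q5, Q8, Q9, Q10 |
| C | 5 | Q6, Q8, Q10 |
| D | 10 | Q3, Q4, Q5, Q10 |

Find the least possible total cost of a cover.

A, B, C together cover every product (A ∪ B ∪ C = {Q0, Q1, Q2, Q3, Q4, Q5, Q6, Q7, Q8, Q9, Q10}); total cost 12 + 15 + 5 = 32.
No covering selection has total cost below 32.

32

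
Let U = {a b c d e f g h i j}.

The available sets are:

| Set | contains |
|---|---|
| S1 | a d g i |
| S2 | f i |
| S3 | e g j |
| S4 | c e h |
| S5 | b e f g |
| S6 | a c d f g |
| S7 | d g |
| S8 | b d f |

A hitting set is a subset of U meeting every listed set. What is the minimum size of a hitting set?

The 3 items {d, e, i} hit every set.
The sets S2, S4, S7 are pairwise disjoint, so any hitting set needs a separate item for each — at least 3. Hence 3 is optimal.

3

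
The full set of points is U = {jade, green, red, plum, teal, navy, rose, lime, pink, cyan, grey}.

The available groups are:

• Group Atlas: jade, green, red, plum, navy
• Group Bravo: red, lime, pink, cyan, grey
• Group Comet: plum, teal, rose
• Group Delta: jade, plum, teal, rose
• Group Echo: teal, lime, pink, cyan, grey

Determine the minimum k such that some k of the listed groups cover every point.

3

Atlas and Comet and Echo together: Atlas ∪ Comet ∪ Echo = {jade, green, red, plum, teal, navy, rose, lime, pink, cyan, grey} — every point is covered.
Each group has at most 5 points, and 2·5 = 10 < 11 — so at least 3 groups are needed, and 3 is optimal.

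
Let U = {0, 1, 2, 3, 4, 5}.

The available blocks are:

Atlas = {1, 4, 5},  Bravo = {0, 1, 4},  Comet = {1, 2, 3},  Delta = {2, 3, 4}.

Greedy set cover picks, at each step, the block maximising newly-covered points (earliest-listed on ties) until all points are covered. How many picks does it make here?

Greedy: pick Atlas (covers 3 new) → pick Comet (covers 2 new) → pick Bravo (covers 1 new). Total picks: 3.

3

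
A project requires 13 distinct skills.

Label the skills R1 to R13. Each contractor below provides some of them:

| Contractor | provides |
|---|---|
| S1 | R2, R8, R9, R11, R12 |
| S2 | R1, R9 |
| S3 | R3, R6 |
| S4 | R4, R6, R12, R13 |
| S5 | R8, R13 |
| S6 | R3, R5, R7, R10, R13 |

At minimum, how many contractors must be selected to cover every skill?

Take {S1, S2, S4, S6}. Their union is {R1, R2, R3, R4, R5, R6, R7, R8, R9, R10, R11, R12, R13}, which is all 13 skills.
Only S2 contains R1, so S2 is forced; the remaining 11 skills need at least 3 more contractors (each remaining contractor adds at most 5) — so at least 4 contractors are needed, and 4 is optimal.

4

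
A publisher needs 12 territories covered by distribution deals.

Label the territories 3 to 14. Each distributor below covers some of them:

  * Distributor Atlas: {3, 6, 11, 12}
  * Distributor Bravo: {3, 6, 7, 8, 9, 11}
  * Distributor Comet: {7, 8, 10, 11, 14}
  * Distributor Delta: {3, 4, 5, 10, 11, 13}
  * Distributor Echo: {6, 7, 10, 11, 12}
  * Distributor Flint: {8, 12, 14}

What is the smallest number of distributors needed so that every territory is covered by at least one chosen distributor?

Bravo and Delta and Flint together: Bravo ∪ Delta ∪ Flint = {3, 4, 5, 6, 7, 8, 9, 10, 11, 12, 13, 14} — every territory is covered.
Only Delta contains 4, so Delta is forced; the remaining 6 territories need at least 2 more distributors (each remaining distributor adds at most 4) — so at least 3 distributors are needed, and 3 is optimal.

3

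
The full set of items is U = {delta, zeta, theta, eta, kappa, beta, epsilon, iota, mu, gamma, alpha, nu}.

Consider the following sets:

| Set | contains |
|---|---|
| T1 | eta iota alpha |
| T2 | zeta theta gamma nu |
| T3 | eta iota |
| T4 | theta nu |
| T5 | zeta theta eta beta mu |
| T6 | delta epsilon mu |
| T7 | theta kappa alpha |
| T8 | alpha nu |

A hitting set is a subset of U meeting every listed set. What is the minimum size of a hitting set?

4

The 4 items {delta, theta, eta, alpha} hit every set.
No choice of 3 items meets every set, so 4 is the minimum.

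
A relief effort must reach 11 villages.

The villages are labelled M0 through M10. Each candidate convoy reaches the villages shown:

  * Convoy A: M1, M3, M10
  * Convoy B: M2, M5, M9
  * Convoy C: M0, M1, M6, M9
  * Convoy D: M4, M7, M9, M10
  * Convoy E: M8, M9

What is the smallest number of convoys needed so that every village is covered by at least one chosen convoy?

5

Take {A, B, C, D, E}. Their union is {M0, M1, M2, M3, M4, M5, M6, M7, M8, M9, M10}, which is all 11 villages.
No 4 of the 5 convoys cover everything (all 5 combinations miss at least one village), so 5 is optimal.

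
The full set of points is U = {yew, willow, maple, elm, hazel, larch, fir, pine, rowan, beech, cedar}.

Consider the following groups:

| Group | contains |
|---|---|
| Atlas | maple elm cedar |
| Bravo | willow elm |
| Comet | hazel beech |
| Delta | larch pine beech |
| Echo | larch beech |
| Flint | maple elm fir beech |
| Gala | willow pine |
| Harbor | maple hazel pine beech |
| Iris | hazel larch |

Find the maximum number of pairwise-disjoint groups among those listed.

Atlas, Comet, Gala are pairwise disjoint (Atlas={maple,elm,cedar}; Comet={hazel,beech}; Gala={willow,pine}).
Every remaining group overlaps one of these, and no 4 of the listed groups are pairwise disjoint, so 3 is the maximum.

3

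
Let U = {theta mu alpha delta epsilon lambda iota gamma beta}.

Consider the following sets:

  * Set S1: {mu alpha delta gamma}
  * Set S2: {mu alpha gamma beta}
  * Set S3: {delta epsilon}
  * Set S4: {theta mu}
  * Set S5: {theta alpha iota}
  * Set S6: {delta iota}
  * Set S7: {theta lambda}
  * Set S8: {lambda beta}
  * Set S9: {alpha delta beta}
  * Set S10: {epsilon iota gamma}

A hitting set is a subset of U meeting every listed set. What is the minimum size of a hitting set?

4

Take H = {theta, delta, iota, beta}. Each listed set contains at least one of these, so H is a hitting set of size 4.
No choice of 3 items meets every set, so 4 is the minimum.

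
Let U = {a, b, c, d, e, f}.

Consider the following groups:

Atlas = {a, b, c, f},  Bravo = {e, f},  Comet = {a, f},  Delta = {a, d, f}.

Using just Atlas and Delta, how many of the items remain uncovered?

1

Union of Atlas, Delta = {a, b, c, d, f}.
Not covered: e — 1 item.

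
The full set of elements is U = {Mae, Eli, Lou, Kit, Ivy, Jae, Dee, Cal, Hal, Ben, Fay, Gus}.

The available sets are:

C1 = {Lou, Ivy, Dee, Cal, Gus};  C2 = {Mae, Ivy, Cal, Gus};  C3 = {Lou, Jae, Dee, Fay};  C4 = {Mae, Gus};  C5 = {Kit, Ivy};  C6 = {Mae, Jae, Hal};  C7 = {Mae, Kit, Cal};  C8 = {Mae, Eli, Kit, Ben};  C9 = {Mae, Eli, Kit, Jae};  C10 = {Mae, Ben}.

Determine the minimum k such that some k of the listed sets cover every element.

4

C1 and C3 and C6 and C8 together: C1 ∪ C3 ∪ C6 ∪ C8 = {Mae, Eli, Lou, Kit, Ivy, Jae, Dee, Cal, Hal, Ben, Fay, Gus} — every element is covered.
No 3 of the 10 sets cover everything (all 120 combinations miss at least one element), so 4 is optimal.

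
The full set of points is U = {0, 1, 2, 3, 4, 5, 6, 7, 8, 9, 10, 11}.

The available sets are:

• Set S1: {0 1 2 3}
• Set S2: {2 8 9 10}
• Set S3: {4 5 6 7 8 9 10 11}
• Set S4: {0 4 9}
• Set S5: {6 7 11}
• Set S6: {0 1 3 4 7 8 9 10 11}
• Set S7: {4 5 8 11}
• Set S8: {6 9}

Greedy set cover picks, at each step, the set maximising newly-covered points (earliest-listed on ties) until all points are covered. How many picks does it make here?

3

Greedy: pick S6 (covers 9 new) → pick S3 (covers 2 new) → pick S1 (covers 1 new). Total picks: 3.
(The true minimum cover uses only 2 sets, so greedy is not optimal here.)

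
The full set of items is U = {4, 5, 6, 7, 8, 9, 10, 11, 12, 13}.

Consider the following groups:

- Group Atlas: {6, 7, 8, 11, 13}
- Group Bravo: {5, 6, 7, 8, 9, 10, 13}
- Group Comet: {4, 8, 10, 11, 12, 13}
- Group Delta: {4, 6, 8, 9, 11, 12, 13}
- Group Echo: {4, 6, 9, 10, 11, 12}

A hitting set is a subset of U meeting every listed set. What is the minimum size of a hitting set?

2

H = {10, 13} meets every group (each contains at least one member of H), and |H| = 2.
No single item lies in every group, so at least 2 are needed and 2 is optimal.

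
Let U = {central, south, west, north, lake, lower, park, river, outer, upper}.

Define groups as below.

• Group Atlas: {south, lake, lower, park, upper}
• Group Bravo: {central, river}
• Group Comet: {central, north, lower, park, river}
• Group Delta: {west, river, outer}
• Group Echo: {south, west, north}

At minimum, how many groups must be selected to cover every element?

3

Atlas and Comet and Delta together: Atlas ∪ Comet ∪ Delta = {central, south, west, north, lake, lower, park, river, outer, upper} — every element is covered.
Only Atlas contains lake, so Atlas is forced; the remaining 5 elements need at least 2 more groups (each remaining group adds at most 3) — so at least 3 groups are needed, and 3 is optimal.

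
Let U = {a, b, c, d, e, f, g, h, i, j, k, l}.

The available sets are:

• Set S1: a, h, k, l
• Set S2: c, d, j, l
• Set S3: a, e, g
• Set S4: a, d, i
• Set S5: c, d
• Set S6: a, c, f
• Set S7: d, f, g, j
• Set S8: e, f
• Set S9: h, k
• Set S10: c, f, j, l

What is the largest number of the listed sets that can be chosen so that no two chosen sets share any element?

S2, S8, S9 are pairwise disjoint (S2={c,d,j,l}; S8={e,f}; S9={h,k}).
Every remaining set overlaps one of these, and no 4 of the listed sets are pairwise disjoint, so 3 is the maximum.

3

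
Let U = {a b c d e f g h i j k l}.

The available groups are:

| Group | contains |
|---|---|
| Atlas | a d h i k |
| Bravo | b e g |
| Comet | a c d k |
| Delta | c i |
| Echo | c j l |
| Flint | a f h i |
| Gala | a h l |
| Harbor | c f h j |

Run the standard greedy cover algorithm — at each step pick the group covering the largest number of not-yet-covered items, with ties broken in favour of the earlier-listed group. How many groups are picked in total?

4

Greedy: pick Atlas (covers 5 new) → pick Bravo (covers 3 new) → pick Echo (covers 3 new) → pick Flint (covers 1 new). Total picks: 4.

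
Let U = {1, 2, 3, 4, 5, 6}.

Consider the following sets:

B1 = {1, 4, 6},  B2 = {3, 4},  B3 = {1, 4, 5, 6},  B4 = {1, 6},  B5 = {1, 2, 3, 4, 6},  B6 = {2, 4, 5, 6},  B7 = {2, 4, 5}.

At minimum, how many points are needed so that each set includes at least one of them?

H = {1, 4} meets every set (each contains at least one member of H), and |H| = 2.
The sets B4, B7 are pairwise disjoint, so any hitting set needs a separate point for each — at least 2. Hence 2 is optimal.

2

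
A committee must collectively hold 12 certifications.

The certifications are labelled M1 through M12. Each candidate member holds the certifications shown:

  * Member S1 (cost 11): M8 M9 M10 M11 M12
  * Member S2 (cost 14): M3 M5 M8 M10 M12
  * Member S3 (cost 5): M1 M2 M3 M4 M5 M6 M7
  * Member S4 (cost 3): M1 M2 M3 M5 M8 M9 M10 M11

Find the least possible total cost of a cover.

16

S1, S3 together cover every certification (S1 ∪ S3 = {M1, M2, M3, M4, M5, M6, M7, M8, M9, M10, M11, M12}); total cost 11 + 5 = 16.
The greedy pick S4, S3, S1 costs 19; no covering selection beats 16.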